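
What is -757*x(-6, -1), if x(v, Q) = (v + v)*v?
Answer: -54504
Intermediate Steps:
x(v, Q) = 2*v**2 (x(v, Q) = (2*v)*v = 2*v**2)
-757*x(-6, -1) = -1514*(-6)**2 = -1514*36 = -757*72 = -54504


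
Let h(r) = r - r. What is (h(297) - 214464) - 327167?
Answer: -541631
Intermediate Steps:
h(r) = 0
(h(297) - 214464) - 327167 = (0 - 214464) - 327167 = -214464 - 327167 = -541631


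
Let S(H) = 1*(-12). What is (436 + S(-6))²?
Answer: 179776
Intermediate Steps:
S(H) = -12
(436 + S(-6))² = (436 - 12)² = 424² = 179776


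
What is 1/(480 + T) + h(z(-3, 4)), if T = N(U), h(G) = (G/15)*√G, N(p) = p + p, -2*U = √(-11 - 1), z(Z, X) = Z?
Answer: (-I + 480*√3)/(10*(√3 + 240*I)) ≈ 0.0020832 - 0.3464*I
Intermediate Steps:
U = -I*√3 (U = -√(-11 - 1)/2 = -I*√3 ≈ -1.732*I)
N(p) = 2*p
h(G) = G^(3/2)/15 (h(G) = (G*(1/15))*√G = (G/15)*√G = G^(3/2)/15)
T = -2*I*√3 (T = 2*(-I*√3) = -2*I*√3 ≈ -3.4641*I)
1/(480 + T) + h(z(-3, 4)) = 1/(480 - 2*I*√3) + (-3)^(3/2)/15 = 1/(480 - 2*I*√3) + (-3*I*√3)/15 = 1/(480 - 2*I*√3) - I*√3/5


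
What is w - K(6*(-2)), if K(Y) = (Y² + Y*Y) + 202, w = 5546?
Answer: 5056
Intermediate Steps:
K(Y) = 202 + 2*Y² (K(Y) = (Y² + Y²) + 202 = 2*Y² + 202 = 202 + 2*Y²)
w - K(6*(-2)) = 5546 - (202 + 2*(6*(-2))²) = 5546 - (202 + 2*(-12)²) = 5546 - (202 + 2*144) = 5546 - (202 + 288) = 5546 - 1*490 = 5546 - 490 = 5056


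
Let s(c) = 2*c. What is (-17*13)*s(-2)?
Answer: 884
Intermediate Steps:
(-17*13)*s(-2) = (-17*13)*(2*(-2)) = -221*(-4) = 884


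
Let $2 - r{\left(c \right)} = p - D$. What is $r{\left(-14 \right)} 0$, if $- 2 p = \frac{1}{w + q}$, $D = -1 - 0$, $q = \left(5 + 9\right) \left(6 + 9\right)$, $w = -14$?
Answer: $0$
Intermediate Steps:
$q = 210$ ($q = 14 \cdot 15 = 210$)
$D = -1$ ($D = -1 + 0 = -1$)
$p = - \frac{1}{392}$ ($p = - \frac{1}{2 \left(-14 + 210\right)} = - \frac{1}{2 \cdot 196} = \left(- \frac{1}{2}\right) \frac{1}{196} = - \frac{1}{392} \approx -0.002551$)
$r{\left(c \right)} = \frac{393}{392}$ ($r{\left(c \right)} = 2 - \left(- \frac{1}{392} - -1\right) = 2 - \left(- \frac{1}{392} + 1\right) = 2 - \frac{391}{392} = \frac{393}{392}$)
$r{\left(-14 \right)} 0 = \frac{393}{392} \cdot 0 = 0$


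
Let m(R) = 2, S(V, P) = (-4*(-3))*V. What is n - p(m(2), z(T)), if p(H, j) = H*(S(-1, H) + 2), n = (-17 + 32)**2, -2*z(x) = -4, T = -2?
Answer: 245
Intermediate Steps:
S(V, P) = 12*V
z(x) = 2 (z(x) = -1/2*(-4) = 2)
n = 225 (n = 15**2 = 225)
p(H, j) = -10*H (p(H, j) = H*(12*(-1) + 2) = H*(-12 + 2) = H*(-10) = -10*H)
n - p(m(2), z(T)) = 225 - (-10)*2 = 225 - 1*(-20) = 225 + 20 = 245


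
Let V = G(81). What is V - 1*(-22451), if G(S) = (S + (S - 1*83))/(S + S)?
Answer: 3637141/162 ≈ 22452.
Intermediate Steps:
G(S) = (-83 + 2*S)/(2*S) (G(S) = (S + (S - 83))/((2*S)) = (S + (-83 + S))*(1/(2*S)) = (-83 + 2*S)*(1/(2*S)) = (-83 + 2*S)/(2*S))
V = 79/162 (V = (-83/2 + 81)/81 = (1/81)*(79/2) = 79/162 ≈ 0.48765)
V - 1*(-22451) = 79/162 - 1*(-22451) = 79/162 + 22451 = 3637141/162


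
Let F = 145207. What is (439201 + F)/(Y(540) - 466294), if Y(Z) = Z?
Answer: -292204/232877 ≈ -1.2548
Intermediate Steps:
(439201 + F)/(Y(540) - 466294) = (439201 + 145207)/(540 - 466294) = 584408/(-465754) = 584408*(-1/465754) = -292204/232877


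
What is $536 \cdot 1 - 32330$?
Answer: $-31794$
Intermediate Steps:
$536 \cdot 1 - 32330 = 536 - 32330 = -31794$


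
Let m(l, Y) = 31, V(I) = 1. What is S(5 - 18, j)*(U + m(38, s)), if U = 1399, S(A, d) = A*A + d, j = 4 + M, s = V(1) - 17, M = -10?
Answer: 233090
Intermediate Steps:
s = -16 (s = 1 - 17 = -16)
j = -6 (j = 4 - 10 = -6)
S(A, d) = d + A² (S(A, d) = A² + d = d + A²)
S(5 - 18, j)*(U + m(38, s)) = (-6 + (5 - 18)²)*(1399 + 31) = (-6 + (-13)²)*1430 = (-6 + 169)*1430 = 163*1430 = 233090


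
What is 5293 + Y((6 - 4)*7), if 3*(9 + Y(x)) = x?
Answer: 15866/3 ≈ 5288.7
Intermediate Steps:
Y(x) = -9 + x/3
5293 + Y((6 - 4)*7) = 5293 + (-9 + ((6 - 4)*7)/3) = 5293 + (-9 + (2*7)/3) = 5293 + (-9 + (1/3)*14) = 5293 + (-9 + 14/3) = 5293 - 13/3 = 15866/3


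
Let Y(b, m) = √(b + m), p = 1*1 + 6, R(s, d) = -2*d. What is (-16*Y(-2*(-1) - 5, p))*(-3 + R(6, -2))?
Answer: -32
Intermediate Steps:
p = 7 (p = 1 + 6 = 7)
(-16*Y(-2*(-1) - 5, p))*(-3 + R(6, -2)) = (-16*√((-2*(-1) - 5) + 7))*(-3 - 2*(-2)) = (-16*√((2 - 5) + 7))*(-3 + 4) = -16*√(-3 + 7)*1 = -16*√4*1 = -16*2*1 = -32*1 = -32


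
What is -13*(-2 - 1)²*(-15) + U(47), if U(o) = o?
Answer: 1802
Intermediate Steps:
-13*(-2 - 1)²*(-15) + U(47) = -13*(-2 - 1)²*(-15) + 47 = -13*(-3)²*(-15) + 47 = -13*9*(-15) + 47 = -117*(-15) + 47 = 1755 + 47 = 1802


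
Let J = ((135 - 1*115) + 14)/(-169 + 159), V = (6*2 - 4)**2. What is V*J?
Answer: -1088/5 ≈ -217.60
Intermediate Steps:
V = 64 (V = (12 - 4)**2 = 8**2 = 64)
J = -17/5 (J = ((135 - 115) + 14)/(-10) = (20 + 14)*(-1/10) = 34*(-1/10) = -17/5 ≈ -3.4000)
V*J = 64*(-17/5) = -1088/5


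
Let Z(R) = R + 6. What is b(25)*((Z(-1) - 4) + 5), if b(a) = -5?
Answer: -30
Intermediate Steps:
Z(R) = 6 + R
b(25)*((Z(-1) - 4) + 5) = -5*(((6 - 1) - 4) + 5) = -5*((5 - 4) + 5) = -5*(1 + 5) = -5*6 = -30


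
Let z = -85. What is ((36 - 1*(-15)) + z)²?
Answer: 1156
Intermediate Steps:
((36 - 1*(-15)) + z)² = ((36 - 1*(-15)) - 85)² = ((36 + 15) - 85)² = (51 - 85)² = (-34)² = 1156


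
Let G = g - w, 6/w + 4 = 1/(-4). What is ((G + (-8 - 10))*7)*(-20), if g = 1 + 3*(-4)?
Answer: 65660/17 ≈ 3862.4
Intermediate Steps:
w = -24/17 (w = 6/(-4 + 1/(-4)) = 6/(-4 - ¼) = 6/(-17/4) = 6*(-4/17) = -24/17 ≈ -1.4118)
g = -11 (g = 1 - 12 = -11)
G = -163/17 (G = -11 - 1*(-24/17) = -11 + 24/17 = -163/17 ≈ -9.5882)
((G + (-8 - 10))*7)*(-20) = ((-163/17 + (-8 - 10))*7)*(-20) = ((-163/17 - 18)*7)*(-20) = -469/17*7*(-20) = -3283/17*(-20) = 65660/17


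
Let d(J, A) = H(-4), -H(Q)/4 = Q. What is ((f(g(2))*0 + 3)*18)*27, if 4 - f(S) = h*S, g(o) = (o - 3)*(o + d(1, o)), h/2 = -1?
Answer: 1458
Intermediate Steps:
H(Q) = -4*Q
h = -2 (h = 2*(-1) = -2)
d(J, A) = 16 (d(J, A) = -4*(-4) = 16)
g(o) = (-3 + o)*(16 + o) (g(o) = (o - 3)*(o + 16) = (-3 + o)*(16 + o))
f(S) = 4 + 2*S (f(S) = 4 - (-2)*S = 4 + 2*S)
((f(g(2))*0 + 3)*18)*27 = (((4 + 2*(-48 + 2² + 13*2))*0 + 3)*18)*27 = (((4 + 2*(-48 + 4 + 26))*0 + 3)*18)*27 = (((4 + 2*(-18))*0 + 3)*18)*27 = (((4 - 36)*0 + 3)*18)*27 = ((-32*0 + 3)*18)*27 = ((0 + 3)*18)*27 = (3*18)*27 = 54*27 = 1458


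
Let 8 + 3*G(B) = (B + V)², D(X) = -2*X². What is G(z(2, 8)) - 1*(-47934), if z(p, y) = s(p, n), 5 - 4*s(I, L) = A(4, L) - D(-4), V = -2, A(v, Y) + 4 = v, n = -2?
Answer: 2301929/48 ≈ 47957.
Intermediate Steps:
A(v, Y) = -4 + v
s(I, L) = -27/4 (s(I, L) = 5/4 - ((-4 + 4) - (-2)*(-4)²)/4 = 5/4 - (0 - (-2)*16)/4 = 5/4 - (0 - 1*(-32))/4 = 5/4 - (0 + 32)/4 = 5/4 - ¼*32 = 5/4 - 8 = -27/4)
z(p, y) = -27/4
G(B) = -8/3 + (-2 + B)²/3 (G(B) = -8/3 + (B - 2)²/3 = -8/3 + (-2 + B)²/3)
G(z(2, 8)) - 1*(-47934) = (-8/3 + (-2 - 27/4)²/3) - 1*(-47934) = (-8/3 + (-35/4)²/3) + 47934 = (-8/3 + (⅓)*(1225/16)) + 47934 = (-8/3 + 1225/48) + 47934 = 1097/48 + 47934 = 2301929/48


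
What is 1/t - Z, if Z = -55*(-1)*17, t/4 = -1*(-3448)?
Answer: -12895519/13792 ≈ -935.00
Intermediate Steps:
t = 13792 (t = 4*(-1*(-3448)) = 4*3448 = 13792)
Z = 935 (Z = 55*17 = 935)
1/t - Z = 1/13792 - 1*935 = 1/13792 - 935 = -12895519/13792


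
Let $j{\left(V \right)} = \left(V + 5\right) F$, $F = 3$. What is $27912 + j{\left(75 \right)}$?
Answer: $28152$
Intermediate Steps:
$j{\left(V \right)} = 15 + 3 V$ ($j{\left(V \right)} = \left(V + 5\right) 3 = \left(5 + V\right) 3 = 15 + 3 V$)
$27912 + j{\left(75 \right)} = 27912 + \left(15 + 3 \cdot 75\right) = 27912 + \left(15 + 225\right) = 27912 + 240 = 28152$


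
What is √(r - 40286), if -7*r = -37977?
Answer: 5*I*√68327/7 ≈ 186.71*I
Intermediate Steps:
r = 37977/7 (r = -⅐*(-37977) = 37977/7 ≈ 5425.3)
√(r - 40286) = √(37977/7 - 40286) = √(-244025/7) = 5*I*√68327/7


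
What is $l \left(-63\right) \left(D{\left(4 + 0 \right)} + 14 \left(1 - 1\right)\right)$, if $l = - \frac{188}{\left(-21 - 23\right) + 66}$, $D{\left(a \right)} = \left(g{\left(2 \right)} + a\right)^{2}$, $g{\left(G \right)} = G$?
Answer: $\frac{213192}{11} \approx 19381.0$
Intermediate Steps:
$D{\left(a \right)} = \left(2 + a\right)^{2}$
$l = - \frac{94}{11}$ ($l = - \frac{188}{-44 + 66} = - \frac{188}{22} = \left(-188\right) \frac{1}{22} = - \frac{94}{11} \approx -8.5455$)
$l \left(-63\right) \left(D{\left(4 + 0 \right)} + 14 \left(1 - 1\right)\right) = \left(- \frac{94}{11}\right) \left(-63\right) \left(\left(2 + \left(4 + 0\right)\right)^{2} + 14 \left(1 - 1\right)\right) = \frac{5922 \left(\left(2 + 4\right)^{2} + 14 \left(1 - 1\right)\right)}{11} = \frac{5922 \left(6^{2} + 14 \cdot 0\right)}{11} = \frac{5922 \left(36 + 0\right)}{11} = \frac{5922}{11} \cdot 36 = \frac{213192}{11}$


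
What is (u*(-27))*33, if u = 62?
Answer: -55242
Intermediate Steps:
(u*(-27))*33 = (62*(-27))*33 = -1674*33 = -55242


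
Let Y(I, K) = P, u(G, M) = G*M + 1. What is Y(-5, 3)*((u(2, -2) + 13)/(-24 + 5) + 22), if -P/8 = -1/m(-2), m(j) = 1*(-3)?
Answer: -1088/19 ≈ -57.263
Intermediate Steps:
u(G, M) = 1 + G*M
m(j) = -3
P = -8/3 (P = -(-8)/(-3) = -(-8)*(-1)/3 = -8*⅓ = -8/3 ≈ -2.6667)
Y(I, K) = -8/3
Y(-5, 3)*((u(2, -2) + 13)/(-24 + 5) + 22) = -8*(((1 + 2*(-2)) + 13)/(-24 + 5) + 22)/3 = -8*(((1 - 4) + 13)/(-19) + 22)/3 = -8*((-3 + 13)*(-1/19) + 22)/3 = -8*(10*(-1/19) + 22)/3 = -8*(-10/19 + 22)/3 = -8/3*408/19 = -1088/19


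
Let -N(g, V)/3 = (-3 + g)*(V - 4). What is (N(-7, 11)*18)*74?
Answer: 279720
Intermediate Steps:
N(g, V) = -3*(-4 + V)*(-3 + g) (N(g, V) = -3*(-3 + g)*(V - 4) = -3*(-3 + g)*(-4 + V) = -3*(-4 + V)*(-3 + g))
(N(-7, 11)*18)*74 = ((-36 + 9*11 + 12*(-7) - 3*11*(-7))*18)*74 = ((-36 + 99 - 84 + 231)*18)*74 = (210*18)*74 = 3780*74 = 279720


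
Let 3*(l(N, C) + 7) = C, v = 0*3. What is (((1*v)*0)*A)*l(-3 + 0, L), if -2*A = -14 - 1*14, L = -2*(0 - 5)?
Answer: 0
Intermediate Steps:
v = 0
L = 10 (L = -2*(-5) = 10)
l(N, C) = -7 + C/3
A = 14 (A = -(-14 - 1*14)/2 = -(-14 - 14)/2 = -½*(-28) = 14)
(((1*v)*0)*A)*l(-3 + 0, L) = (((1*0)*0)*14)*(-7 + (⅓)*10) = ((0*0)*14)*(-7 + 10/3) = (0*14)*(-11/3) = 0*(-11/3) = 0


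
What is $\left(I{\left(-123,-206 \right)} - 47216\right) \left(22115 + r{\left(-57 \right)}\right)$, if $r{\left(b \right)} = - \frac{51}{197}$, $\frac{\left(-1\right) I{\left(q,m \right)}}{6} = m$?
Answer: $- \frac{200316651920}{197} \approx -1.0168 \cdot 10^{9}$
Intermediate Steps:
$I{\left(q,m \right)} = - 6 m$
$r{\left(b \right)} = - \frac{51}{197}$ ($r{\left(b \right)} = \left(-51\right) \frac{1}{197} = - \frac{51}{197}$)
$\left(I{\left(-123,-206 \right)} - 47216\right) \left(22115 + r{\left(-57 \right)}\right) = \left(\left(-6\right) \left(-206\right) - 47216\right) \left(22115 - \frac{51}{197}\right) = \left(1236 - 47216\right) \frac{4356604}{197} = \left(-45980\right) \frac{4356604}{197} = - \frac{200316651920}{197}$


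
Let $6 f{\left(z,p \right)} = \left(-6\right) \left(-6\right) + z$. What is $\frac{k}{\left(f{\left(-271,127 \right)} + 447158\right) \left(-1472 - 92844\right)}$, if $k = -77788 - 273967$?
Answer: $\frac{1055265}{126511379654} \approx 8.3413 \cdot 10^{-6}$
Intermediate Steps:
$k = -351755$ ($k = -77788 - 273967 = -351755$)
$f{\left(z,p \right)} = 6 + \frac{z}{6}$ ($f{\left(z,p \right)} = \frac{\left(-6\right) \left(-6\right) + z}{6} = \frac{36 + z}{6} = 6 + \frac{z}{6}$)
$\frac{k}{\left(f{\left(-271,127 \right)} + 447158\right) \left(-1472 - 92844\right)} = - \frac{351755}{\left(\left(6 + \frac{1}{6} \left(-271\right)\right) + 447158\right) \left(-1472 - 92844\right)} = - \frac{351755}{\left(\left(6 - \frac{271}{6}\right) + 447158\right) \left(-94316\right)} = - \frac{351755}{\left(- \frac{235}{6} + 447158\right) \left(-94316\right)} = - \frac{351755}{\frac{2682713}{6} \left(-94316\right)} = - \frac{351755}{- \frac{126511379654}{3}} = \left(-351755\right) \left(- \frac{3}{126511379654}\right) = \frac{1055265}{126511379654}$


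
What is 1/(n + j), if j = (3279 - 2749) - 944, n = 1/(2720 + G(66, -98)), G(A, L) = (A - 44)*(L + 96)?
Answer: -2676/1107863 ≈ -0.0024155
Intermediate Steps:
G(A, L) = (-44 + A)*(96 + L)
n = 1/2676 (n = 1/(2720 + (-4224 - 44*(-98) + 96*66 + 66*(-98))) = 1/(2720 + (-4224 + 4312 + 6336 - 6468)) = 1/(2720 - 44) = 1/2676 ≈ 0.00037369)
j = -414 (j = 530 - 944 = -414)
1/(n + j) = 1/(1/2676 - 414) = 1/(-1107863/2676) = -2676/1107863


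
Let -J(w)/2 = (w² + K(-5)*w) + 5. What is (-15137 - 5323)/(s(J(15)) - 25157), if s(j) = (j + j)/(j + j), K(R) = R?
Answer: 5115/6289 ≈ 0.81332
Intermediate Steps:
J(w) = -10 - 2*w² + 10*w (J(w) = -2*((w² - 5*w) + 5) = -2*(5 + w² - 5*w) = -10 - 2*w² + 10*w)
s(j) = 1 (s(j) = (2*j)/((2*j)) = (2*j)*(1/(2*j)) = 1)
(-15137 - 5323)/(s(J(15)) - 25157) = (-15137 - 5323)/(1 - 25157) = -20460/(-25156) = -20460*(-1/25156) = 5115/6289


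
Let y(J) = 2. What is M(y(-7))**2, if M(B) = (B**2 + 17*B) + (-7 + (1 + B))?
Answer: 1156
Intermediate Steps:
M(B) = -6 + B**2 + 18*B (M(B) = (B**2 + 17*B) + (-6 + B) = -6 + B**2 + 18*B)
M(y(-7))**2 = (-6 + 2**2 + 18*2)**2 = (-6 + 4 + 36)**2 = 34**2 = 1156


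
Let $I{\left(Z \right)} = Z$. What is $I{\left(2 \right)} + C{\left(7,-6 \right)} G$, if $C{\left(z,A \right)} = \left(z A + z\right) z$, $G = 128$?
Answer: $-31358$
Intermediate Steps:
$C{\left(z,A \right)} = z \left(z + A z\right)$ ($C{\left(z,A \right)} = \left(A z + z\right) z = \left(z + A z\right) z = z \left(z + A z\right)$)
$I{\left(2 \right)} + C{\left(7,-6 \right)} G = 2 + 7^{2} \left(1 - 6\right) 128 = 2 + 49 \left(-5\right) 128 = 2 - 31360 = -31358$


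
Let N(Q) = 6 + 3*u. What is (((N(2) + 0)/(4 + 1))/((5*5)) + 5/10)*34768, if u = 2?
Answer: 2590216/125 ≈ 20722.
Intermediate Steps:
N(Q) = 12 (N(Q) = 6 + 3*2 = 6 + 6 = 12)
(((N(2) + 0)/(4 + 1))/((5*5)) + 5/10)*34768 = (((12 + 0)/(4 + 1))/((5*5)) + 5/10)*34768 = ((12/5)/25 + 5*(⅒))*34768 = ((12*(⅕))*(1/25) + ½)*34768 = ((12/5)*(1/25) + ½)*34768 = (12/125 + ½)*34768 = (149/250)*34768 = 2590216/125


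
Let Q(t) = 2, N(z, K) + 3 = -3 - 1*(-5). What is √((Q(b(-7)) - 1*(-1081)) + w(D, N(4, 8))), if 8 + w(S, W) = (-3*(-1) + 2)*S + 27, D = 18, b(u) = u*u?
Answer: 2*√298 ≈ 34.525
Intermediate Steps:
b(u) = u²
N(z, K) = -1 (N(z, K) = -3 + (-3 - 1*(-5)) = -3 + (-3 + 5) = -3 + 2 = -1)
w(S, W) = 19 + 5*S (w(S, W) = -8 + ((-3*(-1) + 2)*S + 27) = -8 + ((3 + 2)*S + 27) = -8 + (5*S + 27) = -8 + (27 + 5*S) = 19 + 5*S)
√((Q(b(-7)) - 1*(-1081)) + w(D, N(4, 8))) = √((2 - 1*(-1081)) + (19 + 5*18)) = √((2 + 1081) + (19 + 90)) = √(1083 + 109) = √1192 = 2*√298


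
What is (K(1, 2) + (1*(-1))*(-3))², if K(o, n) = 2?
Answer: 25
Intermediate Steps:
(K(1, 2) + (1*(-1))*(-3))² = (2 + (1*(-1))*(-3))² = (2 - 1*(-3))² = (2 + 3)² = 5² = 25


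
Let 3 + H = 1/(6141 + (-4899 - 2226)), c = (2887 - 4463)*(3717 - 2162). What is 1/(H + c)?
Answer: -984/2411472073 ≈ -4.0805e-7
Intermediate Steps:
c = -2450680 (c = -1576*1555 = -2450680)
H = -2953/984 (H = -3 + 1/(6141 + (-4899 - 2226)) = -3 + 1/(6141 - 7125) = -3 + 1/(-984) = -3 - 1/984 = -2953/984 ≈ -3.0010)
1/(H + c) = 1/(-2953/984 - 2450680) = 1/(-2411472073/984) = -984/2411472073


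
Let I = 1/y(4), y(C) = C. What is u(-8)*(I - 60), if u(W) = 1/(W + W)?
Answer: 239/64 ≈ 3.7344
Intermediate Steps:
u(W) = 1/(2*W)
I = ¼ (I = 1/4 = ¼ ≈ 0.25000)
u(-8)*(I - 60) = ((½)/(-8))*(¼ - 60) = ((½)*(-⅛))*(-239/4) = -1/16*(-239/4) = 239/64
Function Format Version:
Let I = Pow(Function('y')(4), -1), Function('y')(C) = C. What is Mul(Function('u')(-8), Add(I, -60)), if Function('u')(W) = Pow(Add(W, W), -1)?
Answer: Rational(239, 64) ≈ 3.7344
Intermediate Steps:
Function('u')(W) = Mul(Rational(1, 2), Pow(W, -1)) (Function('u')(W) = Pow(Mul(2, W), -1) = Mul(Rational(1, 2), Pow(W, -1)))
I = Rational(1, 4) (I = Pow(4, -1) = Rational(1, 4) ≈ 0.25000)
Mul(Function('u')(-8), Add(I, -60)) = Mul(Mul(Rational(1, 2), Pow(-8, -1)), Add(Rational(1, 4), -60)) = Mul(Mul(Rational(1, 2), Rational(-1, 8)), Rational(-239, 4)) = Mul(Rational(-1, 16), Rational(-239, 4)) = Rational(239, 64)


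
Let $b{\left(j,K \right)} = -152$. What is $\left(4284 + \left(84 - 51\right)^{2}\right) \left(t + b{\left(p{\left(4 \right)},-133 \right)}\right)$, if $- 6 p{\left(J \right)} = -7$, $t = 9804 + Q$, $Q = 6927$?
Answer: $89078967$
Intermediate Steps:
$t = 16731$ ($t = 9804 + 6927 = 16731$)
$p{\left(J \right)} = \frac{7}{6}$ ($p{\left(J \right)} = \left(- \frac{1}{6}\right) \left(-7\right) = \frac{7}{6}$)
$\left(4284 + \left(84 - 51\right)^{2}\right) \left(t + b{\left(p{\left(4 \right)},-133 \right)}\right) = \left(4284 + \left(84 - 51\right)^{2}\right) \left(16731 - 152\right) = \left(4284 + 33^{2}\right) 16579 = \left(4284 + 1089\right) 16579 = 5373 \cdot 16579 = 89078967$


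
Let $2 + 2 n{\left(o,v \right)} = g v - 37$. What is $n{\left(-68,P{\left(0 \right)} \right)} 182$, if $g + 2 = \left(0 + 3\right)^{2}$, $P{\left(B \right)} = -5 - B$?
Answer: $-6734$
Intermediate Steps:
$g = 7$ ($g = -2 + \left(0 + 3\right)^{2} = -2 + 3^{2} = -2 + 9 = 7$)
$n{\left(o,v \right)} = - \frac{39}{2} + \frac{7 v}{2}$ ($n{\left(o,v \right)} = -1 + \frac{7 v - 37}{2} = -1 + \frac{-37 + 7 v}{2} = -1 + \left(- \frac{37}{2} + \frac{7 v}{2}\right) = - \frac{39}{2} + \frac{7 v}{2}$)
$n{\left(-68,P{\left(0 \right)} \right)} 182 = \left(- \frac{39}{2} + \frac{7 \left(-5 - 0\right)}{2}\right) 182 = \left(- \frac{39}{2} + \frac{7 \left(-5 + 0\right)}{2}\right) 182 = \left(- \frac{39}{2} + \frac{7}{2} \left(-5\right)\right) 182 = \left(- \frac{39}{2} - \frac{35}{2}\right) 182 = \left(-37\right) 182 = -6734$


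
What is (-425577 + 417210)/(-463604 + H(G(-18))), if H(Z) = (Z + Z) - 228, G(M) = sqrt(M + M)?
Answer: 485110293/26892515546 + 25101*I/53785031092 ≈ 0.018039 + 4.6669e-7*I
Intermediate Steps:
G(M) = sqrt(2)*sqrt(M) (G(M) = sqrt(2*M) = sqrt(2)*sqrt(M))
H(Z) = -228 + 2*Z (H(Z) = 2*Z - 228 = -228 + 2*Z)
(-425577 + 417210)/(-463604 + H(G(-18))) = (-425577 + 417210)/(-463604 + (-228 + 2*(sqrt(2)*sqrt(-18)))) = -8367/(-463604 + (-228 + 2*(sqrt(2)*(3*I*sqrt(2))))) = -8367/(-463604 + (-228 + 2*(6*I))) = -8367/(-463604 + (-228 + 12*I)) = -8367*(-463832 - 12*I)/215140124368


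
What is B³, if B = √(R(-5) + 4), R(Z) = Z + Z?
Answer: -6*I*√6 ≈ -14.697*I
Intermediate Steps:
R(Z) = 2*Z
B = I*√6 (B = √(2*(-5) + 4) = √(-10 + 4) = √(-6) = I*√6 ≈ 2.4495*I)
B³ = (I*√6)³ = -6*I*√6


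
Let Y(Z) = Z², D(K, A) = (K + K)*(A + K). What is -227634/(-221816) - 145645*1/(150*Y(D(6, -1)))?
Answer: 2265399217/2994516000 ≈ 0.75652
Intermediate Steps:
D(K, A) = 2*K*(A + K) (D(K, A) = (2*K)*(A + K) = 2*K*(A + K))
-227634/(-221816) - 145645*1/(150*Y(D(6, -1))) = -227634/(-221816) - 145645*1/(21600*(-1 + 6)²) = -227634*(-1/221816) - 145645/(150*(2*6*5)²) = 113817/110908 - 145645/(150*60²) = 113817/110908 - 145645/(150*3600) = 113817/110908 - 145645/540000 = 113817/110908 - 145645*1/540000 = 113817/110908 - 29129/108000 = 2265399217/2994516000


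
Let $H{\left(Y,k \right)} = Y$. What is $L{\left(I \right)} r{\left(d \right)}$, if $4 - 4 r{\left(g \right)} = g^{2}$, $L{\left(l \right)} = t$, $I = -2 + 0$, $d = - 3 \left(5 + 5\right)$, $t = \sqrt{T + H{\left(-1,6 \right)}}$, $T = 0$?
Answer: $- 224 i \approx - 224.0 i$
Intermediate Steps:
$t = i$ ($t = \sqrt{0 - 1} = \sqrt{-1} = i \approx 1.0 i$)
$d = -30$ ($d = \left(-3\right) 10 = -30$)
$I = -2$
$L{\left(l \right)} = i$
$r{\left(g \right)} = 1 - \frac{g^{2}}{4}$
$L{\left(I \right)} r{\left(d \right)} = i \left(1 - \frac{\left(-30\right)^{2}}{4}\right) = i \left(1 - 225\right) = i \left(-224\right) = - 224 i$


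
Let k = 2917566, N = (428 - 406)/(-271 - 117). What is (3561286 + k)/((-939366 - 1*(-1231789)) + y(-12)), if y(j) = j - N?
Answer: 1256897288/56727745 ≈ 22.157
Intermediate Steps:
N = -11/194 (N = 22/(-388) = 22*(-1/388) = -11/194 ≈ -0.056701)
y(j) = 11/194 + j (y(j) = j - 1*(-11/194) = j + 11/194 = 11/194 + j)
(3561286 + k)/((-939366 - 1*(-1231789)) + y(-12)) = (3561286 + 2917566)/((-939366 - 1*(-1231789)) + (11/194 - 12)) = 6478852/((-939366 + 1231789) - 2317/194) = 6478852/(292423 - 2317/194) = 6478852/(56727745/194) = 6478852*(194/56727745) = 1256897288/56727745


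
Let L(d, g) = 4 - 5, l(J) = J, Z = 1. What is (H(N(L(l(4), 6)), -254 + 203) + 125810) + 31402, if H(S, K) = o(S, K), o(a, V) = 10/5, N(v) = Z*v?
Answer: 157214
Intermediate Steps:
L(d, g) = -1
N(v) = v (N(v) = 1*v = v)
o(a, V) = 2 (o(a, V) = 10*(⅕) = 2)
H(S, K) = 2
(H(N(L(l(4), 6)), -254 + 203) + 125810) + 31402 = (2 + 125810) + 31402 = 125812 + 31402 = 157214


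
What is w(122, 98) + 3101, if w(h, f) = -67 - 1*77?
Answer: 2957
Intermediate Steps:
w(h, f) = -144 (w(h, f) = -67 - 77 = -144)
w(122, 98) + 3101 = -144 + 3101 = 2957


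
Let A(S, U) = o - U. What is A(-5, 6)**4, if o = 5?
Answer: 1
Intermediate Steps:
A(S, U) = 5 - U
A(-5, 6)**4 = (5 - 1*6)**4 = (5 - 6)**4 = (-1)**4 = 1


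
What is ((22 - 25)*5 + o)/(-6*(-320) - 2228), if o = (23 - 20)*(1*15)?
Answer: -15/154 ≈ -0.097403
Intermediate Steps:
o = 45 (o = 3*15 = 45)
((22 - 25)*5 + o)/(-6*(-320) - 2228) = ((22 - 25)*5 + 45)/(-6*(-320) - 2228) = (-3*5 + 45)/(1920 - 2228) = (-15 + 45)/(-308) = 30*(-1/308) = -15/154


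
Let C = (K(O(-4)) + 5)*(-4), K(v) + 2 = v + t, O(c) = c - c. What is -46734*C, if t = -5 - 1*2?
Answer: -747744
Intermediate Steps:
O(c) = 0
t = -7 (t = -5 - 2 = -7)
K(v) = -9 + v (K(v) = -2 + (v - 7) = -2 + (-7 + v) = -9 + v)
C = 16 (C = ((-9 + 0) + 5)*(-4) = (-9 + 5)*(-4) = -4*(-4) = 16)
-46734*C = -46734*16 = -747744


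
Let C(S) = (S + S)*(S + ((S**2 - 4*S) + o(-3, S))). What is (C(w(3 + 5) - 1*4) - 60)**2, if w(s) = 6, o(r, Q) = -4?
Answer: 7056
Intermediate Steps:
C(S) = 2*S*(-4 + S**2 - 3*S) (C(S) = (S + S)*(S + ((S**2 - 4*S) - 4)) = (2*S)*(S + (-4 + S**2 - 4*S)) = (2*S)*(-4 + S**2 - 3*S) = 2*S*(-4 + S**2 - 3*S))
(C(w(3 + 5) - 1*4) - 60)**2 = (2*(6 - 1*4)*(-4 + (6 - 1*4)**2 - 3*(6 - 1*4)) - 60)**2 = (2*(6 - 4)*(-4 + (6 - 4)**2 - 3*(6 - 4)) - 60)**2 = (2*2*(-4 + 2**2 - 3*2) - 60)**2 = (2*2*(-4 + 4 - 6) - 60)**2 = (2*2*(-6) - 60)**2 = (-24 - 60)**2 = (-84)**2 = 7056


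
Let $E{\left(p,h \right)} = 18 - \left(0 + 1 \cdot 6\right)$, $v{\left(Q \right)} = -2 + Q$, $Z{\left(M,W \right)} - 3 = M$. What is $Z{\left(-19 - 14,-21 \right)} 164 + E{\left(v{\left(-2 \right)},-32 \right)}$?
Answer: $-4908$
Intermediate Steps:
$Z{\left(M,W \right)} = 3 + M$
$E{\left(p,h \right)} = 12$ ($E{\left(p,h \right)} = 18 - \left(0 + 6\right) = 18 - 6 = 12$)
$Z{\left(-19 - 14,-21 \right)} 164 + E{\left(v{\left(-2 \right)},-32 \right)} = \left(3 - 33\right) 164 + 12 = \left(-30\right) 164 + 12 = -4920 + 12 = -4908$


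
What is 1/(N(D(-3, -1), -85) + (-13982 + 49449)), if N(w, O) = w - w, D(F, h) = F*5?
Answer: 1/35467 ≈ 2.8195e-5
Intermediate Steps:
D(F, h) = 5*F
N(w, O) = 0
1/(N(D(-3, -1), -85) + (-13982 + 49449)) = 1/(0 + (-13982 + 49449)) = 1/(0 + 35467) = 1/35467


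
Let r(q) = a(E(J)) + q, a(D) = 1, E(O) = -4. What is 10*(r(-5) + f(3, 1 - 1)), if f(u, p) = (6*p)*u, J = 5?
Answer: -40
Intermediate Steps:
f(u, p) = 6*p*u
r(q) = 1 + q
10*(r(-5) + f(3, 1 - 1)) = 10*((1 - 5) + 6*(1 - 1)*3) = 10*(-4 + 6*0*3) = 10*(-4 + 0) = 10*(-4) = -40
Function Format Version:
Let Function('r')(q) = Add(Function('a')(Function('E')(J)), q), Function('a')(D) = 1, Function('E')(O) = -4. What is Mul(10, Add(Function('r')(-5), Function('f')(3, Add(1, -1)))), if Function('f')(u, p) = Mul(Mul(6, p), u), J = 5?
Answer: -40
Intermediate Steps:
Function('f')(u, p) = Mul(6, p, u)
Function('r')(q) = Add(1, q)
Mul(10, Add(Function('r')(-5), Function('f')(3, Add(1, -1)))) = Mul(10, Add(Add(1, -5), Mul(6, Add(1, -1), 3))) = Mul(10, Add(-4, Mul(6, 0, 3))) = Mul(10, Add(-4, 0)) = Mul(10, -4) = -40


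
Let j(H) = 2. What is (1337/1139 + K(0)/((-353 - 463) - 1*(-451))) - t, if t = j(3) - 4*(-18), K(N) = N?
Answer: -82949/1139 ≈ -72.826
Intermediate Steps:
t = 74 (t = 2 - 4*(-18) = 2 + 72 = 74)
(1337/1139 + K(0)/((-353 - 463) - 1*(-451))) - t = (1337/1139 + 0/((-353 - 463) - 1*(-451))) - 1*74 = (1337*(1/1139) + 0/(-816 + 451)) - 74 = (1337/1139 + 0/(-365)) - 74 = (1337/1139 + 0*(-1/365)) - 74 = (1337/1139 + 0) - 74 = 1337/1139 - 74 = -82949/1139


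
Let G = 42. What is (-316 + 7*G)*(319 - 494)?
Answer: 3850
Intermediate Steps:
(-316 + 7*G)*(319 - 494) = (-316 + 7*42)*(319 - 494) = (-316 + 294)*(-175) = -22*(-175) = 3850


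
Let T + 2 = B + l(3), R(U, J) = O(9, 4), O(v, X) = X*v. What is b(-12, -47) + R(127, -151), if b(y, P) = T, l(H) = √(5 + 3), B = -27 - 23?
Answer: -16 + 2*√2 ≈ -13.172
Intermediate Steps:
B = -50
l(H) = 2*√2 (l(H) = √8 = 2*√2)
R(U, J) = 36 (R(U, J) = 4*9 = 36)
T = -52 + 2*√2 (T = -2 + (-50 + 2*√2) = -52 + 2*√2 ≈ -49.172)
b(y, P) = -52 + 2*√2
b(-12, -47) + R(127, -151) = (-52 + 2*√2) + 36 = -16 + 2*√2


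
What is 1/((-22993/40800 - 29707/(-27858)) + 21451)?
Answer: 63144800/1354550855167 ≈ 4.6617e-5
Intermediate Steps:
1/((-22993/40800 - 29707/(-27858)) + 21451) = 1/((-22993*1/40800 - 29707*(-1/27858)) + 21451) = 1/((-22993/40800 + 29707/27858) + 21451) = 1/(31750367/63144800 + 21451) = 1/(1354550855167/63144800) = 63144800/1354550855167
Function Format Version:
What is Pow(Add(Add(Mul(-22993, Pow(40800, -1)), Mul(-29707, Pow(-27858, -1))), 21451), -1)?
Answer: Rational(63144800, 1354550855167) ≈ 4.6617e-5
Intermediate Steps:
Pow(Add(Add(Mul(-22993, Pow(40800, -1)), Mul(-29707, Pow(-27858, -1))), 21451), -1) = Pow(Add(Add(Mul(-22993, Rational(1, 40800)), Mul(-29707, Rational(-1, 27858))), 21451), -1) = Pow(Add(Add(Rational(-22993, 40800), Rational(29707, 27858)), 21451), -1) = Pow(Add(Rational(31750367, 63144800), 21451), -1) = Pow(Rational(1354550855167, 63144800), -1) = Rational(63144800, 1354550855167)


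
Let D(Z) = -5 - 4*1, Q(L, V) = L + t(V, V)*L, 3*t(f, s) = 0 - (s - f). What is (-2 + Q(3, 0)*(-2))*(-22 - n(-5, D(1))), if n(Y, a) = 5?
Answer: 216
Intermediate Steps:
t(f, s) = -s/3 + f/3 (t(f, s) = (0 - (s - f))/3 = (0 + (f - s))/3 = (f - s)/3 = -s/3 + f/3)
Q(L, V) = L (Q(L, V) = L + (-V/3 + V/3)*L = L + 0*L = L + 0 = L)
D(Z) = -9 (D(Z) = -5 - 4 = -9)
(-2 + Q(3, 0)*(-2))*(-22 - n(-5, D(1))) = (-2 + 3*(-2))*(-22 - 1*5) = (-2 - 6)*(-22 - 5) = -8*(-27) = 216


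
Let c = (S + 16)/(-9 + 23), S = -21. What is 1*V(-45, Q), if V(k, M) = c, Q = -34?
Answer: -5/14 ≈ -0.35714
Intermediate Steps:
c = -5/14 (c = (-21 + 16)/(-9 + 23) = -5/14 ≈ -0.35714)
V(k, M) = -5/14
1*V(-45, Q) = 1*(-5/14) = -5/14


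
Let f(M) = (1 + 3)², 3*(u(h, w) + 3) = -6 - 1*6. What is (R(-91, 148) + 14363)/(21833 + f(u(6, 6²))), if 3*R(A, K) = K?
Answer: 43237/65547 ≈ 0.65963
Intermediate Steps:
R(A, K) = K/3
u(h, w) = -7 (u(h, w) = -3 + (-6 - 1*6)/3 = -3 + (-6 - 6)/3 = -3 + (⅓)*(-12) = -3 - 4 = -7)
f(M) = 16 (f(M) = 4² = 16)
(R(-91, 148) + 14363)/(21833 + f(u(6, 6²))) = ((⅓)*148 + 14363)/(21833 + 16) = (148/3 + 14363)/21849 = (43237/3)*(1/21849) = 43237/65547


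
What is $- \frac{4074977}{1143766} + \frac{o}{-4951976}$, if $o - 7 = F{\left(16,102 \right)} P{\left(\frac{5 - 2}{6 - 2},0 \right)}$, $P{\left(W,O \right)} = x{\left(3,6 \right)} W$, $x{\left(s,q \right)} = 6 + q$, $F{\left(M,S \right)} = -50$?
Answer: $- \frac{10089340808107}{2831950890808} \approx -3.5627$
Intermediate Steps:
$P{\left(W,O \right)} = 12 W$ ($P{\left(W,O \right)} = \left(6 + 6\right) W = 12 W$)
$o = -443$ ($o = 7 - 50 \cdot 12 \frac{5 - 2}{6 - 2} = 7 - 50 \cdot 12 \cdot \frac{3}{4} = 7 - 450 = -443$)
$- \frac{4074977}{1143766} + \frac{o}{-4951976} = - \frac{4074977}{1143766} - \frac{443}{-4951976} = \left(-4074977\right) \frac{1}{1143766} - - \frac{443}{4951976} = - \frac{4074977}{1143766} + \frac{443}{4951976} = - \frac{10089340808107}{2831950890808}$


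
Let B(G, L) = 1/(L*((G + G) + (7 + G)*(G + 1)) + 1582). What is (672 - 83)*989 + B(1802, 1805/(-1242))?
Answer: 3432083894475589/5891777111 ≈ 5.8252e+5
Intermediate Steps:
B(G, L) = 1/(1582 + L*(2*G + (1 + G)*(7 + G))) (B(G, L) = 1/(L*(2*G + (7 + G)*(1 + G)) + 1582) = 1/(L*(2*G + (1 + G)*(7 + G)) + 1582) = 1/(1582 + L*(2*G + (1 + G)*(7 + G))))
(672 - 83)*989 + B(1802, 1805/(-1242)) = (672 - 83)*989 + 1/(1582 + 7*(1805/(-1242)) + (1805/(-1242))*1802**2 + 10*1802*(1805/(-1242))) = 589*989 + 1/(1582 + 7*(1805*(-1/1242)) + (1805*(-1/1242))*3247204 + 10*1802*(1805*(-1/1242))) = 582521 + 1/(1582 + 7*(-1805/1242) - 1805/1242*3247204 + 10*1802*(-1805/1242)) = 582521 + 1/(1582 - 12635/1242 - 2930601610/621 - 16263050/621) = 582521 + 1/(-5891777111/1242) = 582521 - 1242/5891777111 = 3432083894475589/5891777111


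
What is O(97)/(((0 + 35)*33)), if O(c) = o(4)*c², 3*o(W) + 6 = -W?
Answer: -18818/693 ≈ -27.154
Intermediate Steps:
o(W) = -2 - W/3 (o(W) = -2 + (-W)/3 = -2 - W/3)
O(c) = -10*c²/3 (O(c) = (-2 - ⅓*4)*c² = (-2 - 4/3)*c² = -10*c²/3)
O(97)/(((0 + 35)*33)) = (-10/3*97²)/(((0 + 35)*33)) = (-10/3*9409)/((35*33)) = -94090/3/1155 = -94090/3*1/1155 = -18818/693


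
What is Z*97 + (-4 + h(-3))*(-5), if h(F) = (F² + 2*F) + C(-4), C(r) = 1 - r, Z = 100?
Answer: 9680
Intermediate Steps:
h(F) = 5 + F² + 2*F (h(F) = (F² + 2*F) + (1 - 1*(-4)) = (F² + 2*F) + (1 + 4) = (F² + 2*F) + 5 = 5 + F² + 2*F)
Z*97 + (-4 + h(-3))*(-5) = 100*97 + (-4 + (5 + (-3)² + 2*(-3)))*(-5) = 9700 + (-4 + (5 + 9 - 6))*(-5) = 9700 + (-4 + 8)*(-5) = 9700 + 4*(-5) = 9700 - 20 = 9680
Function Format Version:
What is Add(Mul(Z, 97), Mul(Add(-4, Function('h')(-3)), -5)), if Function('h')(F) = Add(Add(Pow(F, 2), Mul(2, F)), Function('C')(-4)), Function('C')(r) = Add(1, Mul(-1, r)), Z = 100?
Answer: 9680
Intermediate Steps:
Function('h')(F) = Add(5, Pow(F, 2), Mul(2, F)) (Function('h')(F) = Add(Add(Pow(F, 2), Mul(2, F)), Add(1, Mul(-1, -4))) = Add(Add(Pow(F, 2), Mul(2, F)), Add(1, 4)) = Add(Add(Pow(F, 2), Mul(2, F)), 5) = Add(5, Pow(F, 2), Mul(2, F)))
Add(Mul(Z, 97), Mul(Add(-4, Function('h')(-3)), -5)) = Add(Mul(100, 97), Mul(Add(-4, Add(5, Pow(-3, 2), Mul(2, -3))), -5)) = Add(9700, Mul(Add(-4, Add(5, 9, -6)), -5)) = Add(9700, Mul(Add(-4, 8), -5)) = Add(9700, Mul(4, -5)) = Add(9700, -20) = 9680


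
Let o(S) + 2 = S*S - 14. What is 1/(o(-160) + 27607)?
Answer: 1/53191 ≈ 1.8800e-5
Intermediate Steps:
o(S) = -16 + S² (o(S) = -2 + (S*S - 14) = -2 + (S² - 14) = -2 + (-14 + S²) = -16 + S²)
1/(o(-160) + 27607) = 1/((-16 + (-160)²) + 27607) = 1/((-16 + 25600) + 27607) = 1/(25584 + 27607) = 1/53191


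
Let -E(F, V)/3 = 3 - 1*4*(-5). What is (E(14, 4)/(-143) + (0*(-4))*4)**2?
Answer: 4761/20449 ≈ 0.23282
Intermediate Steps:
E(F, V) = -69 (E(F, V) = -3*(3 - 1*4*(-5)) = -3*(3 - 4*(-5)) = -3*(3 + 20) = -3*23 = -69)
(E(14, 4)/(-143) + (0*(-4))*4)**2 = (-69/(-143) + (0*(-4))*4)**2 = (-69*(-1/143) + 0*4)**2 = (69/143 + 0)**2 = (69/143)**2 = 4761/20449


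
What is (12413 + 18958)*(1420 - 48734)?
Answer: -1484287494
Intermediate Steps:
(12413 + 18958)*(1420 - 48734) = 31371*(-47314) = -1484287494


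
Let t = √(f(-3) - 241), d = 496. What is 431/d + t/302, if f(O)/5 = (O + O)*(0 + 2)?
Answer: 431/496 + I*√301/302 ≈ 0.86895 + 0.057448*I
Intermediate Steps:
f(O) = 20*O (f(O) = 5*((O + O)*(0 + 2)) = 5*((2*O)*2) = 5*(4*O) = 20*O)
t = I*√301 (t = √(20*(-3) - 241) = √(-60 - 241) = √(-301) = I*√301 ≈ 17.349*I)
431/d + t/302 = 431/496 + (I*√301)/302 = 431*(1/496) + (I*√301)*(1/302) = 431/496 + I*√301/302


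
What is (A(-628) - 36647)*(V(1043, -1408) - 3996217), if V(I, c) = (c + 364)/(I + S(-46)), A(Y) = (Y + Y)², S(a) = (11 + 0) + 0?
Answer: -3245122836857209/527 ≈ -6.1577e+12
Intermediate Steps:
S(a) = 11 (S(a) = 11 + 0 = 11)
A(Y) = 4*Y² (A(Y) = (2*Y)² = 4*Y²)
V(I, c) = (364 + c)/(11 + I) (V(I, c) = (c + 364)/(I + 11) = (364 + c)/(11 + I))
(A(-628) - 36647)*(V(1043, -1408) - 3996217) = (4*(-628)² - 36647)*((364 - 1408)/(11 + 1043) - 3996217) = (4*394384 - 36647)*(-1044/1054 - 3996217) = (1577536 - 36647)*((1/1054)*(-1044) - 3996217) = 1540889*(-522/527 - 3996217) = 1540889*(-2106006881/527) = -3245122836857209/527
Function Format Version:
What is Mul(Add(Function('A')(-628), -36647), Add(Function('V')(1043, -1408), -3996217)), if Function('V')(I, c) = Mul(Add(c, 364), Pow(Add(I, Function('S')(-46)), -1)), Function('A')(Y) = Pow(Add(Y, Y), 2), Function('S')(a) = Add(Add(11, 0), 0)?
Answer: Rational(-3245122836857209, 527) ≈ -6.1577e+12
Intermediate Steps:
Function('S')(a) = 11 (Function('S')(a) = Add(11, 0) = 11)
Function('A')(Y) = Mul(4, Pow(Y, 2)) (Function('A')(Y) = Pow(Mul(2, Y), 2) = Mul(4, Pow(Y, 2)))
Function('V')(I, c) = Mul(Pow(Add(11, I), -1), Add(364, c)) (Function('V')(I, c) = Mul(Add(c, 364), Pow(Add(I, 11), -1)) = Mul(Add(364, c), Pow(Add(11, I), -1)) = Mul(Pow(Add(11, I), -1), Add(364, c)))
Mul(Add(Function('A')(-628), -36647), Add(Function('V')(1043, -1408), -3996217)) = Mul(Add(Mul(4, Pow(-628, 2)), -36647), Add(Mul(Pow(Add(11, 1043), -1), Add(364, -1408)), -3996217)) = Mul(Add(Mul(4, 394384), -36647), Add(Mul(Pow(1054, -1), -1044), -3996217)) = Mul(Add(1577536, -36647), Add(Mul(Rational(1, 1054), -1044), -3996217)) = Mul(1540889, Add(Rational(-522, 527), -3996217)) = Mul(1540889, Rational(-2106006881, 527)) = Rational(-3245122836857209, 527)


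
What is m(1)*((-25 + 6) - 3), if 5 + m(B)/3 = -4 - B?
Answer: 660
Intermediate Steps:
m(B) = -27 - 3*B (m(B) = -15 + 3*(-4 - B) = -15 + (-12 - 3*B) = -27 - 3*B)
m(1)*((-25 + 6) - 3) = (-27 - 3*1)*((-25 + 6) - 3) = (-27 - 3)*(-19 - 3) = -30*(-22) = 660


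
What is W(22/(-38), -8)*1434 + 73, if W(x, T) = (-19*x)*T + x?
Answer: -2412035/19 ≈ -1.2695e+5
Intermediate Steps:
W(x, T) = x - 19*T*x (W(x, T) = -19*T*x + x = x - 19*T*x)
W(22/(-38), -8)*1434 + 73 = ((22/(-38))*(1 - 19*(-8)))*1434 + 73 = ((22*(-1/38))*(1 + 152))*1434 + 73 = -11/19*153*1434 + 73 = -1683/19*1434 + 73 = -2413422/19 + 73 = -2412035/19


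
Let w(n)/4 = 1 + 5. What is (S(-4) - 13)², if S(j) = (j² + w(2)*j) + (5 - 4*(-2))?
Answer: 6400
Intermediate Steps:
w(n) = 24 (w(n) = 4*(1 + 5) = 4*6 = 24)
S(j) = 13 + j² + 24*j (S(j) = (j² + 24*j) + (5 - 4*(-2)) = (j² + 24*j) + (5 + 8) = (j² + 24*j) + 13 = 13 + j² + 24*j)
(S(-4) - 13)² = ((13 + (-4)² + 24*(-4)) - 13)² = ((13 + 16 - 96) - 13)² = (-67 - 13)² = (-80)² = 6400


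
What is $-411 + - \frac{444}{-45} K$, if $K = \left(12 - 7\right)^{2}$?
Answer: $- \frac{493}{3} \approx -164.33$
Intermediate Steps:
$K = 25$ ($K = 5^{2} = 25$)
$-411 + - \frac{444}{-45} K = -411 + - \frac{444}{-45} \cdot 25 = -411 + \left(-444\right) \left(- \frac{1}{45}\right) 25 = -411 + \frac{148}{15} \cdot 25 = -411 + \frac{740}{3} = - \frac{493}{3}$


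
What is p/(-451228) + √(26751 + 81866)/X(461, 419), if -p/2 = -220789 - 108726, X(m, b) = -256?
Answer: -329515/225614 - √108617/256 ≈ -2.7479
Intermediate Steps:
p = 659030 (p = -2*(-220789 - 108726) = -2*(-329515) = 659030)
p/(-451228) + √(26751 + 81866)/X(461, 419) = 659030/(-451228) + √(26751 + 81866)/(-256) = 659030*(-1/451228) + √108617*(-1/256) = -329515/225614 - √108617/256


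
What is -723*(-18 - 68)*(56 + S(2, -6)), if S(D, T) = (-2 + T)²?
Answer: 7461360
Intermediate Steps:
-723*(-18 - 68)*(56 + S(2, -6)) = -723*(-18 - 68)*(56 + (-2 - 6)²) = -(-62178)*(56 + (-8)²) = -(-62178)*(56 + 64) = -(-62178)*120 = -723*(-10320) = 7461360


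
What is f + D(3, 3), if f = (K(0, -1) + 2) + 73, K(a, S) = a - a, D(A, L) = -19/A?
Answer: 206/3 ≈ 68.667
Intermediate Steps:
K(a, S) = 0
f = 75 (f = (0 + 2) + 73 = 2 + 73 = 75)
f + D(3, 3) = 75 - 19/3 = 206/3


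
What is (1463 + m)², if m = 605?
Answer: 4276624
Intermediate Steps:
(1463 + m)² = (1463 + 605)² = 2068² = 4276624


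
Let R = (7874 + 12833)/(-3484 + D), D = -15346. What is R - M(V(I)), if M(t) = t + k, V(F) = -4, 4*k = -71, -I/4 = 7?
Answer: 777691/37660 ≈ 20.650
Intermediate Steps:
I = -28 (I = -4*7 = -28)
k = -71/4 (k = (1/4)*(-71) = -71/4 ≈ -17.750)
R = -20707/18830 (R = (7874 + 12833)/(-3484 - 15346) = 20707/(-18830) = 20707*(-1/18830) = -20707/18830 ≈ -1.0997)
M(t) = -71/4 + t (M(t) = t - 71/4 = -71/4 + t)
R - M(V(I)) = -20707/18830 - (-71/4 - 4) = -20707/18830 - 1*(-87/4) = -20707/18830 + 87/4 = 777691/37660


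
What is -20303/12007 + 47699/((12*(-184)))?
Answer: -617550917/26511456 ≈ -23.294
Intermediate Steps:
-20303/12007 + 47699/((12*(-184))) = -20303*1/12007 + 47699/(-2208) = -20303/12007 + 47699*(-1/2208) = -20303/12007 - 47699/2208 = -617550917/26511456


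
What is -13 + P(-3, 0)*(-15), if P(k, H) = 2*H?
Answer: -13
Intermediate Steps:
-13 + P(-3, 0)*(-15) = -13 + (2*0)*(-15) = -13 + 0*(-15) = -13 + 0 = -13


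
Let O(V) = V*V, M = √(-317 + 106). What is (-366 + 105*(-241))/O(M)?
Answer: 25671/211 ≈ 121.66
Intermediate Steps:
M = I*√211 (M = √(-211) = I*√211 ≈ 14.526*I)
O(V) = V²
(-366 + 105*(-241))/O(M) = (-366 + 105*(-241))/((I*√211)²) = (-366 - 25305)/(-211) = -25671*(-1/211) = 25671/211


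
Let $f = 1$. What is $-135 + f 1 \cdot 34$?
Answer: $-101$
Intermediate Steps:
$-135 + f 1 \cdot 34 = -135 + 1 \cdot 1 \cdot 34 = -135 + 1 \cdot 34 = -135 + 34 = -101$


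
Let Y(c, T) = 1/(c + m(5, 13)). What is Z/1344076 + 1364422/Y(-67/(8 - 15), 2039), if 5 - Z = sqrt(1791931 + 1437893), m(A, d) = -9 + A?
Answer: 71521587698843/9408532 - 2*sqrt(50466)/336019 ≈ 7.6018e+6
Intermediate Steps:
Y(c, T) = 1/(-4 + c) (Y(c, T) = 1/(c + (-9 + 5)) = 1/(c - 4) = 1/(-4 + c))
Z = 5 - 8*sqrt(50466) (Z = 5 - sqrt(1791931 + 1437893) = 5 - sqrt(3229824) = 5 - 8*sqrt(50466) ≈ -1792.2)
Z/1344076 + 1364422/Y(-67/(8 - 15), 2039) = (5 - 8*sqrt(50466))/1344076 + 1364422/(1/(-4 - 67/(8 - 15))) = (5 - 8*sqrt(50466))*(1/1344076) + 1364422/(1/(-4 - 67/(-7))) = (5/1344076 - 2*sqrt(50466)/336019) + 1364422/(1/(-4 - 1/7*(-67))) = (5/1344076 - 2*sqrt(50466)/336019) + 1364422/(1/(-4 + 67/7)) = (5/1344076 - 2*sqrt(50466)/336019) + 1364422/(1/(39/7)) = (5/1344076 - 2*sqrt(50466)/336019) + 1364422/(7/39) = (5/1344076 - 2*sqrt(50466)/336019) + 1364422*(39/7) = (5/1344076 - 2*sqrt(50466)/336019) + 53212458/7 = 71521587698843/9408532 - 2*sqrt(50466)/336019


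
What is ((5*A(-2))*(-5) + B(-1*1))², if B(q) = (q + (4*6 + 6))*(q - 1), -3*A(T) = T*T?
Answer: 5476/9 ≈ 608.44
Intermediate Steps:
A(T) = -T²/3 (A(T) = -T*T/3 = -T²/3)
B(q) = (-1 + q)*(30 + q) (B(q) = (q + (24 + 6))*(-1 + q) = (q + 30)*(-1 + q) = (30 + q)*(-1 + q) = (-1 + q)*(30 + q))
((5*A(-2))*(-5) + B(-1*1))² = ((5*(-⅓*(-2)²))*(-5) + (-30 + (-1*1)² + 29*(-1*1)))² = ((5*(-⅓*4))*(-5) + (-30 + (-1)² + 29*(-1)))² = ((5*(-4/3))*(-5) + (-30 + 1 - 29))² = (-20/3*(-5) - 58)² = (100/3 - 58)² = (-74/3)² = 5476/9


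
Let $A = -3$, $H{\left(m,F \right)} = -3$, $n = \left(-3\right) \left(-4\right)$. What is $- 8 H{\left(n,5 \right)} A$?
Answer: $-72$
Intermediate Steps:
$n = 12$
$- 8 H{\left(n,5 \right)} A = \left(-8\right) \left(-3\right) \left(-3\right) = 24 \left(-3\right) = -72$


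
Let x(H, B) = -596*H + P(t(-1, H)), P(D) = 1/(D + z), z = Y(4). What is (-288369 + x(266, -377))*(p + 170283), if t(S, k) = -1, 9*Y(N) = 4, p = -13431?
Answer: -350491126968/5 ≈ -7.0098e+10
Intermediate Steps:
Y(N) = 4/9 (Y(N) = (⅑)*4 = 4/9)
z = 4/9 ≈ 0.44444
P(D) = 1/(4/9 + D) (P(D) = 1/(D + 4/9) = 1/(4/9 + D))
x(H, B) = -9/5 - 596*H (x(H, B) = -596*H + 9/(4 + 9*(-1)) = -596*H + 9/(4 - 9) = -596*H + 9/(-5) = -596*H + 9*(-⅕) = -596*H - 9/5 = -9/5 - 596*H)
(-288369 + x(266, -377))*(p + 170283) = (-288369 + (-9/5 - 596*266))*(-13431 + 170283) = (-288369 + (-9/5 - 158536))*156852 = (-288369 - 792689/5)*156852 = -2234534/5*156852 = -350491126968/5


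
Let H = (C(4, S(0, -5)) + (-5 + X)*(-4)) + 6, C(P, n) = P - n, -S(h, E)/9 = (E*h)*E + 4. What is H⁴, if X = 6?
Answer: 3111696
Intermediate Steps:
S(h, E) = -36 - 9*h*E² (S(h, E) = -9*((E*h)*E + 4) = -9*(h*E² + 4) = -9*(4 + h*E²) = -36 - 9*h*E²)
H = 42 (H = ((4 - (-36 - 9*0*(-5)²)) + (-5 + 6)*(-4)) + 6 = ((4 - (-36 - 9*0*25)) + 1*(-4)) + 6 = ((4 - (-36 + 0)) - 4) + 6 = ((4 - 1*(-36)) - 4) + 6 = ((4 + 36) - 4) + 6 = (40 - 4) + 6 = 36 + 6 = 42)
H⁴ = 42⁴ = 3111696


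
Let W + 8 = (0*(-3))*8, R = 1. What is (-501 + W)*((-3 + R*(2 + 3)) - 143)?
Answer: 71769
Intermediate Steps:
W = -8 (W = -8 + (0*(-3))*8 = -8 + 0*8 = -8 + 0 = -8)
(-501 + W)*((-3 + R*(2 + 3)) - 143) = (-501 - 8)*((-3 + 1*(2 + 3)) - 143) = -509*((-3 + 1*5) - 143) = -509*((-3 + 5) - 143) = -509*(2 - 143) = -509*(-141) = 71769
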